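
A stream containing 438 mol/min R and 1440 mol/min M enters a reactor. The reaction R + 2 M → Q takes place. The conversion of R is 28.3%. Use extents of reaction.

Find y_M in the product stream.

R reacted = 0.283 × 438 = 124 mol/min; ν_R = −1, so ξ = 124/1 = 124 mol/min.
Outlet amounts (n = n₀ + ν ξ):
  R: 438 − 1(124) = 314
  M: 1440 − 2(124) = 1192
  Q: 0 + 1(124) = 124
Total out = 1630 mol/min; y_M = 1192 / 1630 = 0.7313.

0.731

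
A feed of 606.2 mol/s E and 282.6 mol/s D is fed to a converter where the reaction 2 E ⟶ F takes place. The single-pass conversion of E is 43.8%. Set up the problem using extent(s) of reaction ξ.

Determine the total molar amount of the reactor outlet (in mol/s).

E reacted = 0.438 × 606.2 = 265.5 mol/s; ν_E = −2, so ξ = 265.5/2 = 132.8 mol/s.
Outlet amounts (n = n₀ + ν ξ):
  E: 606.2 − 2(132.8) = 340.7
  F: 0 + 1(132.8) = 132.8
  D: 282.6 (inert)
Total out = 340.7 + 132.8 + 282.6 = 756 mol/s.

756 mol/s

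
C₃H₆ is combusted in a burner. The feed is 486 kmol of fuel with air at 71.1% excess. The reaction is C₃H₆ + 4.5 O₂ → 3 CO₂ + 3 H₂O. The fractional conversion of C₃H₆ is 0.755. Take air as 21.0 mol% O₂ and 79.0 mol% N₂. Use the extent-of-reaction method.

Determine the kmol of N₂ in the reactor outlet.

Stoichiometric O₂ = 4.5 × 486 = 2187 kmol; O₂ fed = 2187 × 1.711 = 3742 kmol.
N₂ fed = 3742 × 79/21 = 14080 kmol.
Fuel reacted = 0.755 × 486 → ξ = 366.9 kmol.
Outlet (n = n₀ + ν ξ):
  C₃H₆: 486 − 1(366.9) = 119.1
  O₂: 3742 − 4.5(366.9) = 2091
  N₂: 14080 (inert)
  CO₂: 0 + 3(366.9) = 1101
  H₂O: 0 + 3(366.9) = 1101

14100 kmol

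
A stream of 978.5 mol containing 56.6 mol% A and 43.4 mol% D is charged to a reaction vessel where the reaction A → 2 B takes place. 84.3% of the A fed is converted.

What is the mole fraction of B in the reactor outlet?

0.646

A reacted = 0.843 × 553.8 = 466.9 mol; ν_A = −1, so ξ = 466.9/1 = 466.9 mol.
Outlet amounts (n = n₀ + ν ξ):
  A: 553.8 − 1(466.9) = 86.95
  B: 0 + 2(466.9) = 933.8
  D: 424.7 (inert)
Total out = 1445 mol; y_B = 933.8 / 1445 = 0.646.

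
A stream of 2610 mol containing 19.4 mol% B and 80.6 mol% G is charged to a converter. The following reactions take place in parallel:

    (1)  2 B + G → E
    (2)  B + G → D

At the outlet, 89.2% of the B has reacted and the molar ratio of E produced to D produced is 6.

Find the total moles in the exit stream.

Conversion of B: B consumed = 0.892 × 506.3 = 451.7 mol = 2ξ₁ + 1ξ₂.
Selectivity: 1ξ₁ / (1ξ₂) = 6 → ξ₁ = 6 ξ₂.
Substitute: (2·6 + 1) ξ₂ = 451.7 → ξ₂ = 34.74 mol, ξ₁ = 208.5 mol.
Outlet amounts (n = n₀ + Σ ν·ξ):
  B: 506.3 − 2(208.5) − 1(34.74) = 54.68
  G: 2104 − 1(208.5) − 1(34.74) = 1860
  E: 0 + 1(208.5) = 208.5
  D: 0 + 1(34.74) = 34.74
Total out = 54.68 + 1860 + 208.5 + 34.74 = 2158 mol.

2160 mol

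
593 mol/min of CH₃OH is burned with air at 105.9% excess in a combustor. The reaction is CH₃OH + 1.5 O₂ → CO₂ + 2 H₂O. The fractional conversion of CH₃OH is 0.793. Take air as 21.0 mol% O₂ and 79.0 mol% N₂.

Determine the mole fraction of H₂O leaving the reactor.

0.0985

Stoichiometric O₂ = 1.5 × 593 = 889.5 mol/min; O₂ fed = 889.5 × 2.059 = 1831 mol/min.
N₂ fed = 1831 × 79/21 = 6890 mol/min.
Fuel reacted = 0.793 × 593 → ξ = 470.2 mol/min.
Outlet (n = n₀ + ν ξ):
  CH₃OH: 593 − 1(470.2) = 122.8
  O₂: 1831 − 1.5(470.2) = 1126
  N₂: 6890 (inert)
  CO₂: 0 + 1(470.2) = 470.2
  H₂O: 0 + 2(470.2) = 940.5
Total out = 9549 mol/min; y_H₂O = 940.5 / 9549 = 0.09849.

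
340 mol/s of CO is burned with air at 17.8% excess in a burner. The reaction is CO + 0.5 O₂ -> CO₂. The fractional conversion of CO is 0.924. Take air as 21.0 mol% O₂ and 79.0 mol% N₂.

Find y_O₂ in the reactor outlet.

Stoichiometric O₂ = 0.5 × 340 = 170 mol/s; O₂ fed = 170 × 1.178 = 200.3 mol/s.
N₂ fed = 200.3 × 79/21 = 753.4 mol/s.
Fuel reacted = 0.924 × 340 → ξ = 314.2 mol/s.
Outlet (n = n₀ + ν ξ):
  CO: 340 − 1(314.2) = 25.84
  O₂: 200.3 − 0.5(314.2) = 43.18
  N₂: 753.4 (inert)
  CO₂: 0 + 1(314.2) = 314.2
Total out = 1137 mol/s; y_O₂ = 43.18 / 1137 = 0.03799.

0.038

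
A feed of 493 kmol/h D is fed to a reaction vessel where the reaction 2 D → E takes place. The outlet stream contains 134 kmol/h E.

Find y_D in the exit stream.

For E: n = n₀ + 1ξ → 134 = 0 + 1ξ, giving ξ = 134 kmol/h.
Outlet amounts (n = n₀ + ν ξ):
  D: 493 − 2(134) = 225
  E: 0 + 1(134) = 134
Total out = 359 kmol/h; y_D = 225 / 359 = 0.6267.

0.627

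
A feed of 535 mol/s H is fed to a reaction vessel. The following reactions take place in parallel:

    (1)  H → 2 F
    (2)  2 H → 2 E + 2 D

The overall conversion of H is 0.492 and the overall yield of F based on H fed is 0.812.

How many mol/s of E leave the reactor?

46 mol/s

Yield of F: 2ξ₁ / 535 = 0.812 → ξ₁ = 217.2 mol/s.
Conversion of H: 1ξ₁ + 2ξ₂ = 0.492 × 535 = 263.2 → ξ₂ = 23 mol/s.
Outlet amounts (n = n₀ + Σ ν·ξ):
  H: 535 − 1(217.2) − 2(23) = 271.8
  F: 0 + 2(217.2) = 434.4
  E: 0 + 2(23) = 46.01
  D: 0 + 2(23) = 46.01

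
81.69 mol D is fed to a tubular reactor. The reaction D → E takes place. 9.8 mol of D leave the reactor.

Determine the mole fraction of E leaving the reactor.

For D: n = n₀ − 1ξ → 9.8 = 81.69 − 1ξ, giving ξ = 71.89 mol.
Outlet amounts (n = n₀ + ν ξ):
  D: 81.69 − 1(71.89) = 9.8
  E: 0 + 1(71.89) = 71.89
Total out = 81.69 mol; y_E = 71.89 / 81.69 = 0.88.

0.88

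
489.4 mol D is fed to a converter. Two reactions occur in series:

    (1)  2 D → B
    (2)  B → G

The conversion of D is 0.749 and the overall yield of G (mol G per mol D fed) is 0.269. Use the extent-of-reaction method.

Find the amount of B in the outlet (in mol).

51.6 mol

Conversion of D: D consumed = 2ξ₁ = 0.749 × 489.4 → ξ₁ = 183.3 mol.
Yield of G: 1ξ₂ / 489.4 = 0.269 → ξ₂ = 131.6 mol.
Outlet amounts (n = n₀ + Σ ν·ξ):
  D: 489.4 − 2(183.3) = 122.8
  B: 0 + 1(183.3) − 1(131.6) = 51.63
  G: 0 + 1(131.6) = 131.6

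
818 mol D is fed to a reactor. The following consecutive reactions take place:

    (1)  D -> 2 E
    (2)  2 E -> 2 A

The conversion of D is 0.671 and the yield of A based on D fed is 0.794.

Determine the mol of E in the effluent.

448 mol

Conversion of D: D consumed = 1ξ₁ = 0.671 × 818 → ξ₁ = 548.9 mol.
Yield of A: 2ξ₂ / 818 = 0.794 → ξ₂ = 324.7 mol.
Outlet amounts (n = n₀ + Σ ν·ξ):
  D: 818 − 1(548.9) = 269.1
  E: 0 + 2(548.9) − 2(324.7) = 448.3
  A: 0 + 2(324.7) = 649.5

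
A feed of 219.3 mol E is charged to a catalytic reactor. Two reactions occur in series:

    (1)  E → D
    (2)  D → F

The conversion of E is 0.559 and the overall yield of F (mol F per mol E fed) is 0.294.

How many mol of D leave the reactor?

Conversion of E: E consumed = 1ξ₁ = 0.559 × 219.3 → ξ₁ = 122.6 mol.
Yield of F: 1ξ₂ / 219.3 = 0.294 → ξ₂ = 64.47 mol.
Outlet amounts (n = n₀ + Σ ν·ξ):
  E: 219.3 − 1(122.6) = 96.71
  D: 0 + 1(122.6) − 1(64.47) = 58.11
  F: 0 + 1(64.47) = 64.47

58.1 mol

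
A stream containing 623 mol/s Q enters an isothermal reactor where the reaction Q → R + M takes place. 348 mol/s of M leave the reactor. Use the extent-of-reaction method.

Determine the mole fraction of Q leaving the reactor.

For M: n = n₀ + 1ξ → 348 = 0 + 1ξ, giving ξ = 348 mol/s.
Outlet amounts (n = n₀ + ν ξ):
  Q: 623 − 1(348) = 275
  R: 0 + 1(348) = 348
  M: 0 + 1(348) = 348
Total out = 971 mol/s; y_Q = 275 / 971 = 0.2832.

0.283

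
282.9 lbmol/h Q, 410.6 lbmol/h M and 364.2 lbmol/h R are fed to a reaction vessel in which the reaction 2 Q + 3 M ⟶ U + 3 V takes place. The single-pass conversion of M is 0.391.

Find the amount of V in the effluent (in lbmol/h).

161 lbmol/h

M reacted = 0.391 × 410.6 = 160.5 lbmol/h; ν_M = −3, so ξ = 160.5/3 = 53.51 lbmol/h.
Outlet amounts (n = n₀ + ν ξ):
  Q: 282.9 − 2(53.51) = 175.9
  M: 410.6 − 3(53.51) = 250.1
  U: 0 + 1(53.51) = 53.51
  V: 0 + 3(53.51) = 160.5
  R: 364.2 (inert)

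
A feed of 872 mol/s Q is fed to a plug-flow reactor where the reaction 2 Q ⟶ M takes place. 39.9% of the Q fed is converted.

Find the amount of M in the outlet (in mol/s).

Q reacted = 0.399 × 872 = 347.9 mol/s; ν_Q = −2, so ξ = 347.9/2 = 174 mol/s.
Outlet amounts (n = n₀ + ν ξ):
  Q: 872 − 2(174) = 524.1
  M: 0 + 1(174) = 174

174 mol/s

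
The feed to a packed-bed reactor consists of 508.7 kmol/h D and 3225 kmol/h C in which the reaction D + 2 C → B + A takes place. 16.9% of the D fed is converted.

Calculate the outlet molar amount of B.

86 kmol/h

D reacted = 0.169 × 508.7 = 85.97 kmol/h; ν_D = −1, so ξ = 85.97/1 = 85.97 kmol/h.
Outlet amounts (n = n₀ + ν ξ):
  D: 508.7 − 1(85.97) = 422.7
  C: 3225 − 2(85.97) = 3053
  B: 0 + 1(85.97) = 85.97
  A: 0 + 1(85.97) = 85.97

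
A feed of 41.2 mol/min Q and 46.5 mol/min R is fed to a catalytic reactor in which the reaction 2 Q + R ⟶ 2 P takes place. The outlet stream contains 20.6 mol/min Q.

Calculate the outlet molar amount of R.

For Q: n = n₀ − 2ξ → 20.6 = 41.2 − 2ξ, giving ξ = 10.3 mol/min.
Outlet amounts (n = n₀ + ν ξ):
  Q: 41.2 − 2(10.3) = 20.6
  R: 46.5 − 1(10.3) = 36.2
  P: 0 + 2(10.3) = 20.6

36.2 mol/min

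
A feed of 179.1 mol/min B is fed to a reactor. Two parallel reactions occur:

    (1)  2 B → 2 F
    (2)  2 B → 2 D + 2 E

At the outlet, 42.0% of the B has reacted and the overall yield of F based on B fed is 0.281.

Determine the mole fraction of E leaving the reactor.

0.122

Yield of F: 2ξ₁ / 179.1 = 0.281 → ξ₁ = 25.16 mol/min.
Conversion of B: 2ξ₁ + 2ξ₂ = 0.42 × 179.1 = 75.22 → ξ₂ = 12.45 mol/min.
Outlet amounts (n = n₀ + Σ ν·ξ):
  B: 179.1 − 2(25.16) − 2(12.45) = 103.9
  F: 0 + 2(25.16) = 50.33
  D: 0 + 2(12.45) = 24.89
  E: 0 + 2(12.45) = 24.89
Total out = 204 mol/min; y_E = 24.89 / 204 = 0.122.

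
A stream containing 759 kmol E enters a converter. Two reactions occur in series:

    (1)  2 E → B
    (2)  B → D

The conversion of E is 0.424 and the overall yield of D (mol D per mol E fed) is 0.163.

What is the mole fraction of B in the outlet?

Conversion of E: E consumed = 2ξ₁ = 0.424 × 759 → ξ₁ = 160.9 kmol.
Yield of D: 1ξ₂ / 759 = 0.163 → ξ₂ = 123.7 kmol.
Outlet amounts (n = n₀ + Σ ν·ξ):
  E: 759 − 2(160.9) = 437.2
  B: 0 + 1(160.9) − 1(123.7) = 37.19
  D: 0 + 1(123.7) = 123.7
Total out = 598.1 kmol; y_B = 37.19 / 598.1 = 0.06218.

0.0622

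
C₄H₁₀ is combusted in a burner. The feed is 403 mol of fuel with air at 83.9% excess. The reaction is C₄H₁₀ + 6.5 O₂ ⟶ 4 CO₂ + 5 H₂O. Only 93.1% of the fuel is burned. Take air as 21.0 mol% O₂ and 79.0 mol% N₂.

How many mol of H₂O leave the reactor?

Stoichiometric O₂ = 6.5 × 403 = 2620 mol; O₂ fed = 2620 × 1.839 = 4817 mol.
N₂ fed = 4817 × 79/21 = 18120 mol.
Fuel reacted = 0.931 × 403 → ξ = 375.2 mol.
Outlet (n = n₀ + ν ξ):
  C₄H₁₀: 403 − 1(375.2) = 27.81
  O₂: 4817 − 6.5(375.2) = 2379
  N₂: 18120 (inert)
  CO₂: 0 + 4(375.2) = 1501
  H₂O: 0 + 5(375.2) = 1876

1880 mol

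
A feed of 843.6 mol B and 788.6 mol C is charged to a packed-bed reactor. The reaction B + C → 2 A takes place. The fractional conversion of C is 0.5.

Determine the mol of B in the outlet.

C reacted = 0.5 × 788.6 = 394.3 mol; ν_C = −1, so ξ = 394.3/1 = 394.3 mol.
Outlet amounts (n = n₀ + ν ξ):
  B: 843.6 − 1(394.3) = 449.3
  C: 788.6 − 1(394.3) = 394.3
  A: 0 + 2(394.3) = 788.6

449 mol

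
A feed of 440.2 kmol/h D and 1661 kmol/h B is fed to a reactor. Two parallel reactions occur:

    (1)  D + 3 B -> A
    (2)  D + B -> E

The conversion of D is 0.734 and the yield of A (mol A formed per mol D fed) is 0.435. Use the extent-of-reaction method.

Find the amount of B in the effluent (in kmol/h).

955 kmol/h

Yield of A: 1ξ₁ / 440.2 = 0.435 → ξ₁ = 191.5 kmol/h.
Conversion of D: 1ξ₁ + 1ξ₂ = 0.734 × 440.2 = 323.1 → ξ₂ = 131.6 kmol/h.
Outlet amounts (n = n₀ + Σ ν·ξ):
  D: 440.2 − 1(191.5) − 1(131.6) = 117.1
  B: 1661 − 3(191.5) − 1(131.6) = 954.9
  A: 0 + 1(191.5) = 191.5
  E: 0 + 1(131.6) = 131.6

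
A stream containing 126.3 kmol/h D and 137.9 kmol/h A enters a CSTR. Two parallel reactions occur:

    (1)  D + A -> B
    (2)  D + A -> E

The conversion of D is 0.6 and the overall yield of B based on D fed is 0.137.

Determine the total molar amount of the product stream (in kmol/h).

188 kmol/h

Yield of B: 1ξ₁ / 126.3 = 0.137 → ξ₁ = 17.3 kmol/h.
Conversion of D: 1ξ₁ + 1ξ₂ = 0.6 × 126.3 = 75.78 → ξ₂ = 58.48 kmol/h.
Outlet amounts (n = n₀ + Σ ν·ξ):
  D: 126.3 − 1(17.3) − 1(58.48) = 50.52
  A: 137.9 − 1(17.3) − 1(58.48) = 62.12
  B: 0 + 1(17.3) = 17.3
  E: 0 + 1(58.48) = 58.48
Total out = 50.52 + 62.12 + 17.3 + 58.48 = 188.4 kmol/h.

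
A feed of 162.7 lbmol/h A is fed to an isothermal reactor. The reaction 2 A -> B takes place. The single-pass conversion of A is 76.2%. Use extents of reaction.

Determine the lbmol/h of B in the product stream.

A reacted = 0.762 × 162.7 = 124 lbmol/h; ν_A = −2, so ξ = 124/2 = 61.99 lbmol/h.
Outlet amounts (n = n₀ + ν ξ):
  A: 162.7 − 2(61.99) = 38.72
  B: 0 + 1(61.99) = 61.99

62 lbmol/h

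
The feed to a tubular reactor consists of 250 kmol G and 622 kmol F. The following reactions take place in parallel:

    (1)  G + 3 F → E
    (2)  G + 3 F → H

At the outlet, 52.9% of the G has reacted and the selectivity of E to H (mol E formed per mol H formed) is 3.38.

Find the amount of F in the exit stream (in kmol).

Conversion of G: G consumed = 0.529 × 250 = 132.2 kmol = 1ξ₁ + 1ξ₂.
Selectivity: 1ξ₁ / (1ξ₂) = 3.38 → ξ₁ = 3.38 ξ₂.
Substitute: (1·3.38 + 1) ξ₂ = 132.2 → ξ₂ = 30.19 kmol, ξ₁ = 102.1 kmol.
Outlet amounts (n = n₀ + Σ ν·ξ):
  G: 250 − 1(102.1) − 1(30.19) = 117.8
  F: 622 − 3(102.1) − 3(30.19) = 225.2
  E: 0 + 1(102.1) = 102.1
  H: 0 + 1(30.19) = 30.19

225 kmol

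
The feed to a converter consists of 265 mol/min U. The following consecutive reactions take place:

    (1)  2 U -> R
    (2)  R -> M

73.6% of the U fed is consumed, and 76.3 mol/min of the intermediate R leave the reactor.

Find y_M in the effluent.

0.127

Conversion of U: U consumed = 2ξ₁ = 0.736 × 265 → ξ₁ = 97.52 mol/min.
R balance: n_R = 0 + 1ξ₁ − 1ξ₂ = 76.3 → ξ₂ = (1·97.52 − 76.3)/1 = 21.22 mol/min.
Outlet amounts (n = n₀ + Σ ν·ξ):
  U: 265 − 2(97.52) = 69.96
  R: 0 + 1(97.52) − 1(21.22) = 76.3
  M: 0 + 1(21.22) = 21.22
Total out = 167.5 mol/min; y_M = 21.22 / 167.5 = 0.1267.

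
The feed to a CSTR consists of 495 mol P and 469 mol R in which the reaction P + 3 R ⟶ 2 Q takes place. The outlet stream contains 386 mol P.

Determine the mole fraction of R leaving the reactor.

For P: n = n₀ − 1ξ → 386 = 495 − 1ξ, giving ξ = 109 mol.
Outlet amounts (n = n₀ + ν ξ):
  P: 495 − 1(109) = 386
  R: 469 − 3(109) = 142
  Q: 0 + 2(109) = 218
Total out = 746 mol; y_R = 142 / 746 = 0.1903.

0.19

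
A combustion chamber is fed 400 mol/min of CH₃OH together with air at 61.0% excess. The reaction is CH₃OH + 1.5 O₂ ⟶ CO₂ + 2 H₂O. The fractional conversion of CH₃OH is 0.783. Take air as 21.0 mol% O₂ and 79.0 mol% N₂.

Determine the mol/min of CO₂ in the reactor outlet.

313 mol/min

Stoichiometric O₂ = 1.5 × 400 = 600 mol/min; O₂ fed = 600 × 1.610 = 966 mol/min.
N₂ fed = 966 × 79/21 = 3634 mol/min.
Fuel reacted = 0.783 × 400 → ξ = 313.2 mol/min.
Outlet (n = n₀ + ν ξ):
  CH₃OH: 400 − 1(313.2) = 86.8
  O₂: 966 − 1.5(313.2) = 496.2
  N₂: 3634 (inert)
  CO₂: 0 + 1(313.2) = 313.2
  H₂O: 0 + 2(313.2) = 626.4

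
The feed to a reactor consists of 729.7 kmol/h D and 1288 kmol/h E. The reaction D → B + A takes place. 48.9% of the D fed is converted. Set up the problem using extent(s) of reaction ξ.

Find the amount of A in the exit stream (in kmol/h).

D reacted = 0.489 × 729.7 = 356.8 kmol/h; ν_D = −1, so ξ = 356.8/1 = 356.8 kmol/h.
Outlet amounts (n = n₀ + ν ξ):
  D: 729.7 − 1(356.8) = 372.9
  B: 0 + 1(356.8) = 356.8
  A: 0 + 1(356.8) = 356.8
  E: 1288 (inert)

357 kmol/h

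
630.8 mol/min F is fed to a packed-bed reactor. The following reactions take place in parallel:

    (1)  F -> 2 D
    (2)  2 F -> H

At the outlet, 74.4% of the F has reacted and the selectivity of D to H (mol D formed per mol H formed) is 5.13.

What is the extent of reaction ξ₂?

Conversion of F: F consumed = 0.744 × 630.8 = 469.3 mol/min = 1ξ₁ + 2ξ₂.
Selectivity: 2ξ₁ / (1ξ₂) = 5.13 → ξ₁ = 2.565 ξ₂.
Substitute: (1·2.565 + 2) ξ₂ = 469.3 → ξ₂ = 102.8 mol/min, ξ₁ = 263.7 mol/min.
Outlet amounts (n = n₀ + Σ ν·ξ):
  F: 630.8 − 1(263.7) − 2(102.8) = 161.5
  D: 0 + 2(263.7) = 527.4
  H: 0 + 1(102.8) = 102.8

ξ₂ = 103 mol/min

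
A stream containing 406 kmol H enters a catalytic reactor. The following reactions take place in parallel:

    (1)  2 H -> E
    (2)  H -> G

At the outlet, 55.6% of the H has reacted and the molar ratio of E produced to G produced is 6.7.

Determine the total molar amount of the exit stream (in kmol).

Conversion of H: H consumed = 0.556 × 406 = 225.7 kmol = 2ξ₁ + 1ξ₂.
Selectivity: 1ξ₁ / (1ξ₂) = 6.7 → ξ₁ = 6.7 ξ₂.
Substitute: (2·6.7 + 1) ξ₂ = 225.7 → ξ₂ = 15.68 kmol, ξ₁ = 105 kmol.
Outlet amounts (n = n₀ + Σ ν·ξ):
  H: 406 − 2(105) − 1(15.68) = 180.3
  E: 0 + 1(105) = 105
  G: 0 + 1(15.68) = 15.68
Total out = 180.3 + 105 + 15.68 = 301 kmol.

301 kmol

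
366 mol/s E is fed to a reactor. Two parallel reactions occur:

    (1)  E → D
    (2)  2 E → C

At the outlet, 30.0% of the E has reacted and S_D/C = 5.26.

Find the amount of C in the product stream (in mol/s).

15.1 mol/s

Conversion of E: E consumed = 0.3 × 366 = 109.8 mol/s = 1ξ₁ + 2ξ₂.
Selectivity: 1ξ₁ / (1ξ₂) = 5.26 → ξ₁ = 5.26 ξ₂.
Substitute: (1·5.26 + 2) ξ₂ = 109.8 → ξ₂ = 15.12 mol/s, ξ₁ = 79.55 mol/s.
Outlet amounts (n = n₀ + Σ ν·ξ):
  E: 366 − 1(79.55) − 2(15.12) = 256.2
  D: 0 + 1(79.55) = 79.55
  C: 0 + 1(15.12) = 15.12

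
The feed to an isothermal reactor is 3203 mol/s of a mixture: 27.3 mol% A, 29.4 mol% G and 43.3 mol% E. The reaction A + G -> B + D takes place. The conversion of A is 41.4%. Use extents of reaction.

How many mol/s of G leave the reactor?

A reacted = 0.414 × 874.4 = 362 mol/s; ν_A = −1, so ξ = 362/1 = 362 mol/s.
Outlet amounts (n = n₀ + ν ξ):
  A: 874.4 − 1(362) = 512.4
  G: 941.7 − 1(362) = 579.7
  B: 0 + 1(362) = 362
  D: 0 + 1(362) = 362
  E: 1387 (inert)

580 mol/s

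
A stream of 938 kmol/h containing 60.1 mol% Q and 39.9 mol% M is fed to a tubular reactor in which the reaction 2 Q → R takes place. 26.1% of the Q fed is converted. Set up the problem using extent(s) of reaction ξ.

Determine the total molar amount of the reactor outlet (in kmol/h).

864 kmol/h

Q reacted = 0.261 × 563.7 = 147.1 kmol/h; ν_Q = −2, so ξ = 147.1/2 = 73.57 kmol/h.
Outlet amounts (n = n₀ + ν ξ):
  Q: 563.7 − 2(73.57) = 416.6
  R: 0 + 1(73.57) = 73.57
  M: 374.3 (inert)
Total out = 416.6 + 73.57 + 374.3 = 864.4 kmol/h.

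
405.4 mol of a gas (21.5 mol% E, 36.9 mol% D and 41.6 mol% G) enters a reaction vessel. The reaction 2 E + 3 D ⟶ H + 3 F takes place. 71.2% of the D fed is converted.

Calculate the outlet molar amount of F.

107 mol

D reacted = 0.712 × 149.6 = 106.5 mol; ν_D = −3, so ξ = 106.5/3 = 35.5 mol.
Outlet amounts (n = n₀ + ν ξ):
  E: 87.16 − 2(35.5) = 16.15
  D: 149.6 − 3(35.5) = 43.08
  H: 0 + 1(35.5) = 35.5
  F: 0 + 3(35.5) = 106.5
  G: 168.6 (inert)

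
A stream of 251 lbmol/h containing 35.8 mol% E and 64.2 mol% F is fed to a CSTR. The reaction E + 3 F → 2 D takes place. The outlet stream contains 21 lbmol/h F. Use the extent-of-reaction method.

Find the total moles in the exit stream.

158 lbmol/h

For F: n = n₀ − 3ξ → 21 = 161.1 − 3ξ, giving ξ = 46.71 lbmol/h.
Outlet amounts (n = n₀ + ν ξ):
  E: 89.86 − 1(46.71) = 43.14
  F: 161.1 − 3(46.71) = 21
  D: 0 + 2(46.71) = 93.43
Total out = 43.14 + 21 + 93.43 = 157.6 lbmol/h.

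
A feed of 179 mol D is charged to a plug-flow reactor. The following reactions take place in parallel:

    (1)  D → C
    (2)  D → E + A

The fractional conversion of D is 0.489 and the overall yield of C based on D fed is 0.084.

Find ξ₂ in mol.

Yield of C: 1ξ₁ / 179 = 0.084 → ξ₁ = 15.04 mol.
Conversion of D: 1ξ₁ + 1ξ₂ = 0.489 × 179 = 87.53 → ξ₂ = 72.49 mol.
Outlet amounts (n = n₀ + Σ ν·ξ):
  D: 179 − 1(15.04) − 1(72.49) = 91.47
  C: 0 + 1(15.04) = 15.04
  E: 0 + 1(72.49) = 72.49
  A: 0 + 1(72.49) = 72.49

ξ₂ = 72.5 mol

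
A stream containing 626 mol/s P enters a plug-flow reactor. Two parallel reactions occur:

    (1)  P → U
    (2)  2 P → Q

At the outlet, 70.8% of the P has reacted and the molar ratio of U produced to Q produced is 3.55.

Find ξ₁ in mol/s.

ξ₁ = 283 mol/s

Conversion of P: P consumed = 0.708 × 626 = 443.2 mol/s = 1ξ₁ + 2ξ₂.
Selectivity: 1ξ₁ / (1ξ₂) = 3.55 → ξ₁ = 3.55 ξ₂.
Substitute: (1·3.55 + 2) ξ₂ = 443.2 → ξ₂ = 79.86 mol/s, ξ₁ = 283.5 mol/s.
Outlet amounts (n = n₀ + Σ ν·ξ):
  P: 626 − 1(283.5) − 2(79.86) = 182.8
  U: 0 + 1(283.5) = 283.5
  Q: 0 + 1(79.86) = 79.86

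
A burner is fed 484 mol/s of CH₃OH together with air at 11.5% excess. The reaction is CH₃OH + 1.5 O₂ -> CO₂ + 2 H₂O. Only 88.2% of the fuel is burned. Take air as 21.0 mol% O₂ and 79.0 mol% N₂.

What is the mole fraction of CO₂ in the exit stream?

Stoichiometric O₂ = 1.5 × 484 = 726 mol/s; O₂ fed = 726 × 1.115 = 809.5 mol/s.
N₂ fed = 809.5 × 79/21 = 3045 mol/s.
Fuel reacted = 0.882 × 484 → ξ = 426.9 mol/s.
Outlet (n = n₀ + ν ξ):
  CH₃OH: 484 − 1(426.9) = 57.11
  O₂: 809.5 − 1.5(426.9) = 169.2
  N₂: 3045 (inert)
  CO₂: 0 + 1(426.9) = 426.9
  H₂O: 0 + 2(426.9) = 853.8
Total out = 4552 mol/s; y_CO₂ = 426.9 / 4552 = 0.09378.

0.0938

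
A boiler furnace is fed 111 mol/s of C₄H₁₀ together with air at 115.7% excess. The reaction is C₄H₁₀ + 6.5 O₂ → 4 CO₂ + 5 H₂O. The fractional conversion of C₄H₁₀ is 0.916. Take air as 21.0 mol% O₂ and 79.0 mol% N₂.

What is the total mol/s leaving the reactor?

Stoichiometric O₂ = 6.5 × 111 = 721.5 mol/s; O₂ fed = 721.5 × 2.157 = 1556 mol/s.
N₂ fed = 1556 × 79/21 = 5855 mol/s.
Fuel reacted = 0.916 × 111 → ξ = 101.7 mol/s.
Outlet (n = n₀ + ν ξ):
  C₄H₁₀: 111 − 1(101.7) = 9.324
  O₂: 1556 − 6.5(101.7) = 895.4
  N₂: 5855 (inert)
  CO₂: 0 + 4(101.7) = 406.7
  H₂O: 0 + 5(101.7) = 508.4
Total out = 9.324 + 895.4 + 5855 + 406.7 + 508.4 = 7674 mol/s.

7670 mol/s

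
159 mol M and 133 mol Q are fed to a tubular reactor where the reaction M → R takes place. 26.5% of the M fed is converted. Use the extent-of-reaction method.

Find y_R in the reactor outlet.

0.144

M reacted = 0.265 × 159 = 42.14 mol; ν_M = −1, so ξ = 42.14/1 = 42.14 mol.
Outlet amounts (n = n₀ + ν ξ):
  M: 159 − 1(42.14) = 116.9
  R: 0 + 1(42.14) = 42.14
  Q: 133 (inert)
Total out = 292 mol; y_R = 42.14 / 292 = 0.1443.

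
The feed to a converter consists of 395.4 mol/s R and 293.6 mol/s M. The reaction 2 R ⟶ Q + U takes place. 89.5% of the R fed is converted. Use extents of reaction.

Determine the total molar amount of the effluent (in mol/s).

R reacted = 0.895 × 395.4 = 353.9 mol/s; ν_R = −2, so ξ = 353.9/2 = 176.9 mol/s.
Outlet amounts (n = n₀ + ν ξ):
  R: 395.4 − 2(176.9) = 41.52
  Q: 0 + 1(176.9) = 176.9
  U: 0 + 1(176.9) = 176.9
  M: 293.6 (inert)
Total out = 41.52 + 176.9 + 176.9 + 293.6 = 689 mol/s.

689 mol/s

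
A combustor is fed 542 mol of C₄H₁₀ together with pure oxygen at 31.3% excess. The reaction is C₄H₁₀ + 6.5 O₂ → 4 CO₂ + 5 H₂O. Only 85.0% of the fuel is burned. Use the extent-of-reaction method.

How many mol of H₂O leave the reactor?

2300 mol

Stoichiometric O₂ = 6.5 × 542 = 3523 mol; O₂ fed = 3523 × 1.313 = 4626 mol.
Fuel reacted = 0.85 × 542 → ξ = 460.7 mol.
Outlet (n = n₀ + ν ξ):
  C₄H₁₀: 542 − 1(460.7) = 81.3
  O₂: 4626 − 6.5(460.7) = 1631
  CO₂: 0 + 4(460.7) = 1843
  H₂O: 0 + 5(460.7) = 2304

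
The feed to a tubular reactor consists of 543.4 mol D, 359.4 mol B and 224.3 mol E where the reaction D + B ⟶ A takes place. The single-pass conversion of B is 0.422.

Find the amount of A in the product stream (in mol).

152 mol

B reacted = 0.422 × 359.4 = 151.7 mol; ν_B = −1, so ξ = 151.7/1 = 151.7 mol.
Outlet amounts (n = n₀ + ν ξ):
  D: 543.4 − 1(151.7) = 391.7
  B: 359.4 − 1(151.7) = 207.7
  A: 0 + 1(151.7) = 151.7
  E: 224.3 (inert)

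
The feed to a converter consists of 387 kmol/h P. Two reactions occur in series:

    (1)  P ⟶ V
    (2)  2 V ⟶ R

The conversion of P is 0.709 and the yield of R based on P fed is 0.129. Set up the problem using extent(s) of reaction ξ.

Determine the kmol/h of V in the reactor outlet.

Conversion of P: P consumed = 1ξ₁ = 0.709 × 387 → ξ₁ = 274.4 kmol/h.
Yield of R: 1ξ₂ / 387 = 0.129 → ξ₂ = 49.92 kmol/h.
Outlet amounts (n = n₀ + Σ ν·ξ):
  P: 387 − 1(274.4) = 112.6
  V: 0 + 1(274.4) − 2(49.92) = 174.5
  R: 0 + 1(49.92) = 49.92

175 kmol/h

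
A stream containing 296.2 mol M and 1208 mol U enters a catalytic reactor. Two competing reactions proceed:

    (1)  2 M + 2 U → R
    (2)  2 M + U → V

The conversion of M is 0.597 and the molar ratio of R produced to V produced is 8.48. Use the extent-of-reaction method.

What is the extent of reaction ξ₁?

Conversion of M: M consumed = 0.597 × 296.2 = 176.8 mol = 2ξ₁ + 2ξ₂.
Selectivity: 1ξ₁ / (1ξ₂) = 8.48 → ξ₁ = 8.48 ξ₂.
Substitute: (2·8.48 + 2) ξ₂ = 176.8 → ξ₂ = 9.327 mol, ξ₁ = 79.09 mol.
Outlet amounts (n = n₀ + Σ ν·ξ):
  M: 296.2 − 2(79.09) − 2(9.327) = 119.4
  U: 1208 − 2(79.09) − 1(9.327) = 1040
  R: 0 + 1(79.09) = 79.09
  V: 0 + 1(9.327) = 9.327

ξ₁ = 79.1 mol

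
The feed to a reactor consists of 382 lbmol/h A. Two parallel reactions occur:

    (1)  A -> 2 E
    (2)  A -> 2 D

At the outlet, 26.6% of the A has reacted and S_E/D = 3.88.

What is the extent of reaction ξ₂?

ξ₂ = 20.8 lbmol/h

Conversion of A: A consumed = 0.266 × 382 = 101.6 lbmol/h = 1ξ₁ + 1ξ₂.
Selectivity: 2ξ₁ / (2ξ₂) = 3.88 → ξ₁ = 3.88 ξ₂.
Substitute: (1·3.88 + 1) ξ₂ = 101.6 → ξ₂ = 20.82 lbmol/h, ξ₁ = 80.79 lbmol/h.
Outlet amounts (n = n₀ + Σ ν·ξ):
  A: 382 − 1(80.79) − 1(20.82) = 280.4
  E: 0 + 2(80.79) = 161.6
  D: 0 + 2(20.82) = 41.64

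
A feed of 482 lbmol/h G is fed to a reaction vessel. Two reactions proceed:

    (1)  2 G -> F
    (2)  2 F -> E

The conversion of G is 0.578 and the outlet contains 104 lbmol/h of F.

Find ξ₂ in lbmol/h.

Conversion of G: G consumed = 2ξ₁ = 0.578 × 482 → ξ₁ = 139.3 lbmol/h.
F balance: n_F = 0 + 1ξ₁ − 2ξ₂ = 104 → ξ₂ = (1·139.3 − 104)/2 = 17.65 lbmol/h.
Outlet amounts (n = n₀ + Σ ν·ξ):
  G: 482 − 2(139.3) = 203.4
  F: 0 + 1(139.3) − 2(17.65) = 104
  E: 0 + 1(17.65) = 17.65

ξ₂ = 17.6 lbmol/h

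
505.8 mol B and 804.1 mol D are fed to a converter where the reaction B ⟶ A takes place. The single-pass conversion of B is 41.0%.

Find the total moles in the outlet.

1310 mol

B reacted = 0.41 × 505.8 = 207.4 mol; ν_B = −1, so ξ = 207.4/1 = 207.4 mol.
Outlet amounts (n = n₀ + ν ξ):
  B: 505.8 − 1(207.4) = 298.4
  A: 0 + 1(207.4) = 207.4
  D: 804.1 (inert)
Total out = 298.4 + 207.4 + 804.1 = 1310 mol.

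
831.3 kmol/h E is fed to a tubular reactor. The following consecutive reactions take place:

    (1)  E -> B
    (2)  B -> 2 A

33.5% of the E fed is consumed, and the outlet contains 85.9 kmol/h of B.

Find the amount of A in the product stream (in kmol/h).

Conversion of E: E consumed = 1ξ₁ = 0.335 × 831.3 → ξ₁ = 278.5 kmol/h.
B balance: n_B = 0 + 1ξ₁ − 1ξ₂ = 85.9 → ξ₂ = (1·278.5 − 85.9)/1 = 192.6 kmol/h.
Outlet amounts (n = n₀ + Σ ν·ξ):
  E: 831.3 − 1(278.5) = 552.8
  B: 0 + 1(278.5) − 1(192.6) = 85.9
  A: 0 + 2(192.6) = 385.2

385 kmol/h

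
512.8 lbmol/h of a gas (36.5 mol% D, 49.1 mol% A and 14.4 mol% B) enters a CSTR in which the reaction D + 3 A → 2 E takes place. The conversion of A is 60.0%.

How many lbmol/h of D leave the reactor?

A reacted = 0.6 × 251.8 = 151.1 lbmol/h; ν_A = −3, so ξ = 151.1/3 = 50.36 lbmol/h.
Outlet amounts (n = n₀ + ν ξ):
  D: 187.2 − 1(50.36) = 136.8
  A: 251.8 − 3(50.36) = 100.7
  E: 0 + 2(50.36) = 100.7
  B: 73.84 (inert)

137 lbmol/h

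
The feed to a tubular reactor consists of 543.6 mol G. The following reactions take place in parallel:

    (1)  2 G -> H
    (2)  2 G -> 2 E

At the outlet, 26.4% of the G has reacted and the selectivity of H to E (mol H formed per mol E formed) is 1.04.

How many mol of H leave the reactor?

48.5 mol

Conversion of G: G consumed = 0.264 × 543.6 = 143.5 mol = 2ξ₁ + 2ξ₂.
Selectivity: 1ξ₁ / (2ξ₂) = 1.04 → ξ₁ = 2.08 ξ₂.
Substitute: (2·2.08 + 2) ξ₂ = 143.5 → ξ₂ = 23.3 mol, ξ₁ = 48.46 mol.
Outlet amounts (n = n₀ + Σ ν·ξ):
  G: 543.6 − 2(48.46) − 2(23.3) = 400.1
  H: 0 + 1(48.46) = 48.46
  E: 0 + 2(23.3) = 46.59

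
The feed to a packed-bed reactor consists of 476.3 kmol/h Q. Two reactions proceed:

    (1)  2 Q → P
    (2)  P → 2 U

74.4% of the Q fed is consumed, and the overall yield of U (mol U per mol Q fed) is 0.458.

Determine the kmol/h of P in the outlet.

Conversion of Q: Q consumed = 2ξ₁ = 0.744 × 476.3 → ξ₁ = 177.2 kmol/h.
Yield of U: 2ξ₂ / 476.3 = 0.458 → ξ₂ = 109.1 kmol/h.
Outlet amounts (n = n₀ + Σ ν·ξ):
  Q: 476.3 − 2(177.2) = 121.9
  P: 0 + 1(177.2) − 1(109.1) = 68.11
  U: 0 + 2(109.1) = 218.1

68.1 kmol/h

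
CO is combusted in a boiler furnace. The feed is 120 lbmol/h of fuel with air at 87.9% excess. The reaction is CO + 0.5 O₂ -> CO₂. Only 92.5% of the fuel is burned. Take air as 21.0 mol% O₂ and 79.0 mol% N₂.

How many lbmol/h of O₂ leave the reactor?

Stoichiometric O₂ = 0.5 × 120 = 60 lbmol/h; O₂ fed = 60 × 1.879 = 112.7 lbmol/h.
N₂ fed = 112.7 × 79/21 = 424.1 lbmol/h.
Fuel reacted = 0.925 × 120 → ξ = 111 lbmol/h.
Outlet (n = n₀ + ν ξ):
  CO: 120 − 1(111) = 9
  O₂: 112.7 − 0.5(111) = 57.24
  N₂: 424.1 (inert)
  CO₂: 0 + 1(111) = 111

57.2 lbmol/h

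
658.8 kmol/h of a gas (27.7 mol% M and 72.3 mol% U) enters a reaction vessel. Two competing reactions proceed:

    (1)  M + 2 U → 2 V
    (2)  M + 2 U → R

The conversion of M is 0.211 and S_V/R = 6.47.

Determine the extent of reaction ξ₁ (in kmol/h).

Conversion of M: M consumed = 0.211 × 182.5 = 38.5 kmol/h = 1ξ₁ + 1ξ₂.
Selectivity: 2ξ₁ / (1ξ₂) = 6.47 → ξ₁ = 3.235 ξ₂.
Substitute: (1·3.235 + 1) ξ₂ = 38.5 → ξ₂ = 9.092 kmol/h, ξ₁ = 29.41 kmol/h.
Outlet amounts (n = n₀ + Σ ν·ξ):
  M: 182.5 − 1(29.41) − 1(9.092) = 144
  U: 476.3 − 2(29.41) − 2(9.092) = 399.3
  V: 0 + 2(29.41) = 58.83
  R: 0 + 1(9.092) = 9.092

ξ₁ = 29.4 kmol/h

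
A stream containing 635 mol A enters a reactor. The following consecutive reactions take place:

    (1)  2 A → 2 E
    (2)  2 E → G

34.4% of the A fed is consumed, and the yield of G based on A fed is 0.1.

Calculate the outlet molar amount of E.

Conversion of A: A consumed = 2ξ₁ = 0.344 × 635 → ξ₁ = 109.2 mol.
Yield of G: 1ξ₂ / 635 = 0.1 → ξ₂ = 63.5 mol.
Outlet amounts (n = n₀ + Σ ν·ξ):
  A: 635 − 2(109.2) = 416.6
  E: 0 + 2(109.2) − 2(63.5) = 91.44
  G: 0 + 1(63.5) = 63.5

91.4 mol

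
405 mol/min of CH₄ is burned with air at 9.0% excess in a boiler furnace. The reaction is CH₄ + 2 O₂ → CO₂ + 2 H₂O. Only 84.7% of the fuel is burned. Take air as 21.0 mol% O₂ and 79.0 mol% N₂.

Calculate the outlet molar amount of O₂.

Stoichiometric O₂ = 2 × 405 = 810 mol/min; O₂ fed = 810 × 1.090 = 882.9 mol/min.
N₂ fed = 882.9 × 79/21 = 3321 mol/min.
Fuel reacted = 0.847 × 405 → ξ = 343 mol/min.
Outlet (n = n₀ + ν ξ):
  CH₄: 405 − 1(343) = 61.97
  O₂: 882.9 − 2(343) = 196.8
  N₂: 3321 (inert)
  CO₂: 0 + 1(343) = 343
  H₂O: 0 + 2(343) = 686.1

197 mol/min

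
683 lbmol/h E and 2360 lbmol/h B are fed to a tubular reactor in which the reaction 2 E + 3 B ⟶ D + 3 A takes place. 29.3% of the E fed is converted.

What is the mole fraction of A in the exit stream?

E reacted = 0.293 × 683 = 200.1 lbmol/h; ν_E = −2, so ξ = 200.1/2 = 100.1 lbmol/h.
Outlet amounts (n = n₀ + ν ξ):
  E: 683 − 2(100.1) = 482.9
  B: 2360 − 3(100.1) = 2060
  D: 0 + 1(100.1) = 100.1
  A: 0 + 3(100.1) = 300.2
Total out = 2943 lbmol/h; y_A = 300.2 / 2943 = 0.102.

0.102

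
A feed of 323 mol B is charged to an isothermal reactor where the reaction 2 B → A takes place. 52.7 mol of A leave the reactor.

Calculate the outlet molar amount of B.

218 mol

For A: n = n₀ + 1ξ → 52.7 = 0 + 1ξ, giving ξ = 52.7 mol.
Outlet amounts (n = n₀ + ν ξ):
  B: 323 − 2(52.7) = 217.6
  A: 0 + 1(52.7) = 52.7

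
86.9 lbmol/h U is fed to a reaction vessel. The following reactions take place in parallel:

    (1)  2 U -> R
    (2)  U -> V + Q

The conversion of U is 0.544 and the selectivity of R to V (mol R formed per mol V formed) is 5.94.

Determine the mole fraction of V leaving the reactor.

Conversion of U: U consumed = 0.544 × 86.9 = 47.27 lbmol/h = 2ξ₁ + 1ξ₂.
Selectivity: 1ξ₁ / (1ξ₂) = 5.94 → ξ₁ = 5.94 ξ₂.
Substitute: (2·5.94 + 1) ξ₂ = 47.27 → ξ₂ = 3.67 lbmol/h, ξ₁ = 21.8 lbmol/h.
Outlet amounts (n = n₀ + Σ ν·ξ):
  U: 86.9 − 2(21.8) − 1(3.67) = 39.63
  R: 0 + 1(21.8) = 21.8
  V: 0 + 1(3.67) = 3.67
  Q: 0 + 1(3.67) = 3.67
Total out = 68.77 lbmol/h; y_V = 3.67 / 68.77 = 0.05337.

0.0534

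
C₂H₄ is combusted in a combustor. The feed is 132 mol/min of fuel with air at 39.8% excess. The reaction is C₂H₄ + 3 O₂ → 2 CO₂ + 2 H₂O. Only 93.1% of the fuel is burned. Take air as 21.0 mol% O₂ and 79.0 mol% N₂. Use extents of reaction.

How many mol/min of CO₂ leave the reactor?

246 mol/min

Stoichiometric O₂ = 3 × 132 = 396 mol/min; O₂ fed = 396 × 1.398 = 553.6 mol/min.
N₂ fed = 553.6 × 79/21 = 2083 mol/min.
Fuel reacted = 0.931 × 132 → ξ = 122.9 mol/min.
Outlet (n = n₀ + ν ξ):
  C₂H₄: 132 − 1(122.9) = 9.108
  O₂: 553.6 − 3(122.9) = 184.9
  N₂: 2083 (inert)
  CO₂: 0 + 2(122.9) = 245.8
  H₂O: 0 + 2(122.9) = 245.8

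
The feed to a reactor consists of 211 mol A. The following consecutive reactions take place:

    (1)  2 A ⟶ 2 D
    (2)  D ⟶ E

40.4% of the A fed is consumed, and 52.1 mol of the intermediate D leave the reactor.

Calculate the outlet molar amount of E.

Conversion of A: A consumed = 2ξ₁ = 0.404 × 211 → ξ₁ = 42.62 mol.
D balance: n_D = 0 + 2ξ₁ − 1ξ₂ = 52.1 → ξ₂ = (2·42.62 − 52.1)/1 = 33.14 mol.
Outlet amounts (n = n₀ + Σ ν·ξ):
  A: 211 − 2(42.62) = 125.8
  D: 0 + 2(42.62) − 1(33.14) = 52.1
  E: 0 + 1(33.14) = 33.14

33.1 mol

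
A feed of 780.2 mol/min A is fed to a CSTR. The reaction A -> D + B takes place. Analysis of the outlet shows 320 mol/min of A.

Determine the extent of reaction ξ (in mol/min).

ξ = 460 mol/min

For A: n = n₀ − 1ξ → 320 = 780.2 − 1ξ, giving ξ = 460.2 mol/min.
Outlet amounts (n = n₀ + ν ξ):
  A: 780.2 − 1(460.2) = 320
  D: 0 + 1(460.2) = 460.2
  B: 0 + 1(460.2) = 460.2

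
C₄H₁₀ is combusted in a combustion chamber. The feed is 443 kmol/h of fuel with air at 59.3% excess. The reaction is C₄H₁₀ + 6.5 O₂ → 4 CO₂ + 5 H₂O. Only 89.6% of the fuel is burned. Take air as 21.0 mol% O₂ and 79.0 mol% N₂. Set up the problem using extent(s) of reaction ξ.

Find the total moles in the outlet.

22900 kmol/h

Stoichiometric O₂ = 6.5 × 443 = 2880 kmol/h; O₂ fed = 2880 × 1.593 = 4587 kmol/h.
N₂ fed = 4587 × 79/21 = 17260 kmol/h.
Fuel reacted = 0.896 × 443 → ξ = 396.9 kmol/h.
Outlet (n = n₀ + ν ξ):
  C₄H₁₀: 443 − 1(396.9) = 46.07
  O₂: 4587 − 6.5(396.9) = 2007
  N₂: 17260 (inert)
  CO₂: 0 + 4(396.9) = 1588
  H₂O: 0 + 5(396.9) = 1985
Total out = 46.07 + 2007 + 17260 + 1588 + 1985 = 22880 kmol/h.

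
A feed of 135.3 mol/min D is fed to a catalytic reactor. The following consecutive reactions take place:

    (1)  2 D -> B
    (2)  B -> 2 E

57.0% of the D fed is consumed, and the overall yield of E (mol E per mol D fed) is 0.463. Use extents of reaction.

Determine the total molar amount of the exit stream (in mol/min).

128 mol/min

Conversion of D: D consumed = 2ξ₁ = 0.57 × 135.3 → ξ₁ = 38.56 mol/min.
Yield of E: 2ξ₂ / 135.3 = 0.463 → ξ₂ = 31.32 mol/min.
Outlet amounts (n = n₀ + Σ ν·ξ):
  D: 135.3 − 2(38.56) = 58.18
  B: 0 + 1(38.56) − 1(31.32) = 7.239
  E: 0 + 2(31.32) = 62.64
Total out = 58.18 + 7.239 + 62.64 = 128.1 mol/min.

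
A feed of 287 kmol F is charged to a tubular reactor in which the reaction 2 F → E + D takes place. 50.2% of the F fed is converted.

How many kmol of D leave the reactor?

72 kmol

F reacted = 0.502 × 287 = 144.1 kmol; ν_F = −2, so ξ = 144.1/2 = 72.04 kmol.
Outlet amounts (n = n₀ + ν ξ):
  F: 287 − 2(72.04) = 142.9
  E: 0 + 1(72.04) = 72.04
  D: 0 + 1(72.04) = 72.04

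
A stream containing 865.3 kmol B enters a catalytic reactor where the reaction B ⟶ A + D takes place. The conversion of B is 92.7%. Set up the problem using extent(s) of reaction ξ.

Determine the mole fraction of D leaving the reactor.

B reacted = 0.927 × 865.3 = 802.1 kmol; ν_B = −1, so ξ = 802.1/1 = 802.1 kmol.
Outlet amounts (n = n₀ + ν ξ):
  B: 865.3 − 1(802.1) = 63.17
  A: 0 + 1(802.1) = 802.1
  D: 0 + 1(802.1) = 802.1
Total out = 1667 kmol; y_D = 802.1 / 1667 = 0.4811.

0.481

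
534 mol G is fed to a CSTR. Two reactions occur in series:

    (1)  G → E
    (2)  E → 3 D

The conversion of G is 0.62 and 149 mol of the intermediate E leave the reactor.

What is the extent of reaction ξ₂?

ξ₂ = 182 mol

Conversion of G: G consumed = 1ξ₁ = 0.62 × 534 → ξ₁ = 331.1 mol.
E balance: n_E = 0 + 1ξ₁ − 1ξ₂ = 149 → ξ₂ = (1·331.1 − 149)/1 = 182.1 mol.
Outlet amounts (n = n₀ + Σ ν·ξ):
  G: 534 − 1(331.1) = 202.9
  E: 0 + 1(331.1) − 1(182.1) = 149
  D: 0 + 3(182.1) = 546.2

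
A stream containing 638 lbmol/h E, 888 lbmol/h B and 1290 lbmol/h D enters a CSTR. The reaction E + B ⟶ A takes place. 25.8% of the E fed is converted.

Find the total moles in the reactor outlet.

2650 lbmol/h

E reacted = 0.258 × 638 = 164.6 lbmol/h; ν_E = −1, so ξ = 164.6/1 = 164.6 lbmol/h.
Outlet amounts (n = n₀ + ν ξ):
  E: 638 − 1(164.6) = 473.4
  B: 888 − 1(164.6) = 723.4
  A: 0 + 1(164.6) = 164.6
  D: 1290 (inert)
Total out = 473.4 + 723.4 + 164.6 + 1290 = 2651 lbmol/h.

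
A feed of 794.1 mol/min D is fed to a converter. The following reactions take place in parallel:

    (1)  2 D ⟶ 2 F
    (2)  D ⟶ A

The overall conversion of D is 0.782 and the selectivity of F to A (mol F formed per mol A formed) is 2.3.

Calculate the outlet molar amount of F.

Conversion of D: D consumed = 0.782 × 794.1 = 621 mol/min = 2ξ₁ + 1ξ₂.
Selectivity: 2ξ₁ / (1ξ₂) = 2.3 → ξ₁ = 1.15 ξ₂.
Substitute: (2·1.15 + 1) ξ₂ = 621 → ξ₂ = 188.2 mol/min, ξ₁ = 216.4 mol/min.
Outlet amounts (n = n₀ + Σ ν·ξ):
  D: 794.1 − 2(216.4) − 1(188.2) = 173.1
  F: 0 + 2(216.4) = 432.8
  A: 0 + 1(188.2) = 188.2

433 mol/min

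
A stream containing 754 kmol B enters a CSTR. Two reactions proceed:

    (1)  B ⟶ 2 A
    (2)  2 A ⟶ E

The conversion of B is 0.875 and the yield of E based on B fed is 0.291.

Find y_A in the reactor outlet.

Conversion of B: B consumed = 1ξ₁ = 0.875 × 754 → ξ₁ = 659.8 kmol.
Yield of E: 1ξ₂ / 754 = 0.291 → ξ₂ = 219.4 kmol.
Outlet amounts (n = n₀ + Σ ν·ξ):
  B: 754 − 1(659.8) = 94.25
  A: 0 + 2(659.8) − 2(219.4) = 880.7
  E: 0 + 1(219.4) = 219.4
Total out = 1194 kmol; y_A = 880.7 / 1194 = 0.7374.

0.737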